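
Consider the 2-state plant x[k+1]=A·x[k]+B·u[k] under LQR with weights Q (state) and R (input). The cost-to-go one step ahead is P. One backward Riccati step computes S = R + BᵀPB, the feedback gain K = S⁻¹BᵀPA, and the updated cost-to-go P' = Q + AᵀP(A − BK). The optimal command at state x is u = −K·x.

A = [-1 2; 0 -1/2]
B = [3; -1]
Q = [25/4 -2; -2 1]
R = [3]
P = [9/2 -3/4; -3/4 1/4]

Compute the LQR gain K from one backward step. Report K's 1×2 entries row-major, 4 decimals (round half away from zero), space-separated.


BᵀP = [14.2500 -2.5000]
S = R + BᵀPB = [3] + [45.2500] = [48.2500]
BᵀPA = [-14.2500 29.7500]
K = S⁻¹·BᵀPA = [-0.2953 0.6166]
A−BK = [-0.1140 0.1503; -0.2953 0.1166]
AᵀP(A−BK) = [0.2915 -0.5887; -0.5887 1.2192]
P' = Q + AᵀP(A−BK) = [6.5415 -2.5887; -2.5887 2.2192]
tr(P') = 8.7607

-0.2953 0.6166


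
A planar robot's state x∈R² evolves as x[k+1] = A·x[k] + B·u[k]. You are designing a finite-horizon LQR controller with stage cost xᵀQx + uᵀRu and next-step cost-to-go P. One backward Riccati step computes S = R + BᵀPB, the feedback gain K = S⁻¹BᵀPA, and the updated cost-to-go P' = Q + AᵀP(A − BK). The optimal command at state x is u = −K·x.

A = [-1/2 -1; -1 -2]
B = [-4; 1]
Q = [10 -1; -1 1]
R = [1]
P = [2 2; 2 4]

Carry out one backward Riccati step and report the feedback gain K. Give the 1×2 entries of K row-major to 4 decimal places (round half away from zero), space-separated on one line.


BᵀP = [-6.0000 -4.0000]
S = R + BᵀPB = [1] + [20.0000] = [21.0000]
BᵀPA = [7.0000 14.0000]
K = S⁻¹·BᵀPA = [0.3333 0.6667]
A−BK = [0.8333 1.6667; -1.3333 -2.6667]
AᵀP(A−BK) = [4.1667 8.3333; 8.3333 16.6667]
P' = Q + AᵀP(A−BK) = [14.1667 7.3333; 7.3333 17.6667]
tr(P') = 31.8333

0.3333 0.6667


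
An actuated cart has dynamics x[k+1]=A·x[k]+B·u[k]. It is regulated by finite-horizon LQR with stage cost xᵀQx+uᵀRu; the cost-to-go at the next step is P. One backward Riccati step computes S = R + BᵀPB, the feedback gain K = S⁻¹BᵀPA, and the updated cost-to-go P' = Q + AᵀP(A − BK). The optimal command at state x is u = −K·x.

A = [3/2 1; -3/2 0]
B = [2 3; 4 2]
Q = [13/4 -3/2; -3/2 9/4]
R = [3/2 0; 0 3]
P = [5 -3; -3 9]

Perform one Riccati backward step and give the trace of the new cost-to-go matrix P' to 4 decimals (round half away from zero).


10.6228

BᵀP = [-2.0000 30.0000; 9.0000 9.0000]
S = R + BᵀPB = [3/2 0; 0 3] + [116.0000 54.0000; 54.0000 45.0000] = [117.5000 54.0000; 54.0000 48.0000]
BᵀPA = [-48.0000 -2.0000; 0.0000 9.0000]
K = S⁻¹·BᵀPA = [-0.8458 -0.2137; 0.9515 0.4279]
A−BK = [0.3370 0.1437; -0.0198 -0.0011]
AᵀP(A−BK) = [4.4009 1.7445; 1.7445 0.7219]
P' = Q + AᵀP(A−BK) = [7.6509 0.2445; 0.2445 2.9719]
tr(P') = 10.6228


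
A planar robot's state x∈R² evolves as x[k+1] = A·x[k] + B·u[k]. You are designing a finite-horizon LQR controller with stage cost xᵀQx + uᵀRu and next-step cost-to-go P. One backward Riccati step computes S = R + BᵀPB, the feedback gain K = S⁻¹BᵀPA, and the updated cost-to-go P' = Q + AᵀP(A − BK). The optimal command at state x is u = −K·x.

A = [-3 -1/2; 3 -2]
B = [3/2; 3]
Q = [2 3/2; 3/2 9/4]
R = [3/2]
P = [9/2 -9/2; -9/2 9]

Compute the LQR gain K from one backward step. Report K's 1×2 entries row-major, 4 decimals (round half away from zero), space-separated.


1.5540 -0.7122

BᵀP = [-6.7500 20.2500]
S = R + BᵀPB = [3/2] + [50.6250] = [52.1250]
BᵀPA = [81.0000 -37.1250]
K = S⁻¹·BᵀPA = [1.5540 -0.7122]
A−BK = [-5.3309 0.5683; -1.6619 0.1367]
AᵀP(A−BK) = [76.6295 -9.8094; -9.8094 1.6835]
P' = Q + AᵀP(A−BK) = [78.6295 -8.3094; -8.3094 3.9335]
tr(P') = 82.5629


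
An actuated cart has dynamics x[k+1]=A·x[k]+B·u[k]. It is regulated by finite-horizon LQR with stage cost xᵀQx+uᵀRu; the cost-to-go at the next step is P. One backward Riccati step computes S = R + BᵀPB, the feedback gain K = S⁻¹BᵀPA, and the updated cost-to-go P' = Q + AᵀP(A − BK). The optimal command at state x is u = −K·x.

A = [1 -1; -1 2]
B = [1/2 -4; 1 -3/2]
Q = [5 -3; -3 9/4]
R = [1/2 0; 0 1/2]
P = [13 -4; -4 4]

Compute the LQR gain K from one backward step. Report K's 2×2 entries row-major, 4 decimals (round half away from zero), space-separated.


-1.3785 2.3836 -0.4361 0.5722

BᵀP = [2.5000 2.0000; -46.0000 10.0000]
S = R + BᵀPB = [1/2 0; 0 1/2] + [3.2500 -13.0000; -13.0000 169.0000] = [3.7500 -13.0000; -13.0000 169.5000]
BᵀPA = [0.5000 1.5000; -56.0000 66.0000]
K = S⁻¹·BᵀPA = [-1.3785 2.3836; -0.4361 0.5722]
A−BK = [-0.0552 0.0970; -0.2756 0.4747]
AᵀP(A−BK) = [1.2671 -2.1489; -2.1489 3.6598]
P' = Q + AᵀP(A−BK) = [6.2671 -5.1489; -5.1489 5.9098]
tr(P') = 12.1769


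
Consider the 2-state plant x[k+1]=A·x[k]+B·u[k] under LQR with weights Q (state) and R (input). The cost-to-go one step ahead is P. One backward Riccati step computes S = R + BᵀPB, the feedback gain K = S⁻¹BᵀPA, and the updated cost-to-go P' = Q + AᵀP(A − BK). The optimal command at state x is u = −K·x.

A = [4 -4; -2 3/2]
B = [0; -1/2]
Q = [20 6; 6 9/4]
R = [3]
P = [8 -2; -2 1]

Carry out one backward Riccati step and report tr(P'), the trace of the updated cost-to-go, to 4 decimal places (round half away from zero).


325.8654

BᵀP = [1.0000 -0.5000]
S = R + BᵀPB = [3] + [0.2500] = [3.2500]
BᵀPA = [5.0000 -4.7500]
K = S⁻¹·BᵀPA = [1.5385 -1.4615]
A−BK = [4.0000 -4.0000; -1.2308 0.7692]
AᵀP(A−BK) = [156.3077 -151.6923; -151.6923 147.3077]
P' = Q + AᵀP(A−BK) = [176.3077 -145.6923; -145.6923 149.5577]
tr(P') = 325.8654


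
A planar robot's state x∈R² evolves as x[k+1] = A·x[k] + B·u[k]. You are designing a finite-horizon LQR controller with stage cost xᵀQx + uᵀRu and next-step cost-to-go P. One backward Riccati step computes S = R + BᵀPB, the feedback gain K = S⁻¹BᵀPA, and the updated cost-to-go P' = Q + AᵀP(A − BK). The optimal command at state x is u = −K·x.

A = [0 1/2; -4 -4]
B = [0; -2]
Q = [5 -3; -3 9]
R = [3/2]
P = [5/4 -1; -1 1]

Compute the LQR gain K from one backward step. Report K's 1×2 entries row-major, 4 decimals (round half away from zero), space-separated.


1.4545 1.6364

BᵀP = [2.0000 -2.0000]
S = R + BᵀPB = [3/2] + [4.0000] = [5.5000]
BᵀPA = [8.0000 9.0000]
K = S⁻¹·BᵀPA = [1.4545 1.6364]
A−BK = [0.0000 0.5000; -1.0909 -0.7273]
AᵀP(A−BK) = [4.3636 4.9091; 4.9091 5.5852]
P' = Q + AᵀP(A−BK) = [9.3636 1.9091; 1.9091 14.5852]
tr(P') = 23.9489


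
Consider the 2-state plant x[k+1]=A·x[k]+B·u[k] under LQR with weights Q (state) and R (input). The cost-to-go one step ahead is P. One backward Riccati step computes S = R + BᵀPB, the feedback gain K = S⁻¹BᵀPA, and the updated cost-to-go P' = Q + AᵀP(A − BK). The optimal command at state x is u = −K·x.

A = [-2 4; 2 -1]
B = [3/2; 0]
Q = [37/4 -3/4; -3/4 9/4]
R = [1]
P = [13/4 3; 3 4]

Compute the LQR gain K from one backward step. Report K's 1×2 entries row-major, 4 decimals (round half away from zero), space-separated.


BᵀP = [4.8750 4.5000]
S = R + BᵀPB = [1] + [7.3125] = [8.3125]
BᵀPA = [-0.7500 15.0000]
K = S⁻¹·BᵀPA = [-0.0902 1.8045]
A−BK = [-1.8647 1.2932; 2.0000 -1.0000]
AᵀP(A−BK) = [4.9323 -2.6466; -2.6466 4.9323]
P' = Q + AᵀP(A−BK) = [14.1823 -3.3966; -3.3966 7.1823]
tr(P') = 21.3647

-0.0902 1.8045


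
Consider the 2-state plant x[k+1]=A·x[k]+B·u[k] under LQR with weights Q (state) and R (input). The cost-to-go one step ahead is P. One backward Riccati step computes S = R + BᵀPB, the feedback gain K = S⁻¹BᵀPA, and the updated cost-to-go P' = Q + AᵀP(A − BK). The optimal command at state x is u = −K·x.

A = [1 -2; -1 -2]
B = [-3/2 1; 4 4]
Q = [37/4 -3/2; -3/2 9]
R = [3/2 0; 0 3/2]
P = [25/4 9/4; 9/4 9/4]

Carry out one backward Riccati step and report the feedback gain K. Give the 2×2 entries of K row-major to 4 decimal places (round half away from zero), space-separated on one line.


BᵀP = [-0.3750 5.6250; 15.2500 11.2500]
S = R + BᵀPB = [3/2 0; 0 3/2] + [23.0625 22.1250; 22.1250 60.2500] = [24.5625 22.1250; 22.1250 61.7500]
BᵀPA = [-6.0000 -10.5000; 4.0000 -53.0000]
K = S⁻¹·BᵀPA = [-0.4468 0.5104; 0.2249 -1.0412]
A−BK = [0.1049 -0.1933; -0.1122 0.1232]
AᵀP(A−BK) = [0.4195 -0.7732; -0.7732 2.1772]
P' = Q + AᵀP(A−BK) = [9.6695 -2.2732; -2.2732 11.1772]
tr(P') = 20.8467

-0.4468 0.5104 0.2249 -1.0412


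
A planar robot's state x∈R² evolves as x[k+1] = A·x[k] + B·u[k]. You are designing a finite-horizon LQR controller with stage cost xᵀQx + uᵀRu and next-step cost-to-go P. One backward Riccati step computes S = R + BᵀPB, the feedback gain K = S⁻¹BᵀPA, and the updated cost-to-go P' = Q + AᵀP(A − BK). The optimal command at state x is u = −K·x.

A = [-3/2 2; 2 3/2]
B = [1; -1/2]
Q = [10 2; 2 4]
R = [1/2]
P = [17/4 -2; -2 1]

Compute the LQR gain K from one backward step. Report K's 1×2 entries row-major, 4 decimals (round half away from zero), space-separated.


BᵀP = [5.2500 -2.5000]
S = R + BᵀPB = [1/2] + [6.5000] = [7.0000]
BᵀPA = [-12.8750 6.7500]
K = S⁻¹·BᵀPA = [-1.8393 0.9643]
A−BK = [0.3393 1.0357; 1.0804 1.9821]
AᵀP(A−BK) = [1.8817 -0.8348; -0.8348 0.7411]
P' = Q + AᵀP(A−BK) = [11.8817 1.1652; 1.1652 4.7411]
tr(P') = 16.6228

-1.8393 0.9643


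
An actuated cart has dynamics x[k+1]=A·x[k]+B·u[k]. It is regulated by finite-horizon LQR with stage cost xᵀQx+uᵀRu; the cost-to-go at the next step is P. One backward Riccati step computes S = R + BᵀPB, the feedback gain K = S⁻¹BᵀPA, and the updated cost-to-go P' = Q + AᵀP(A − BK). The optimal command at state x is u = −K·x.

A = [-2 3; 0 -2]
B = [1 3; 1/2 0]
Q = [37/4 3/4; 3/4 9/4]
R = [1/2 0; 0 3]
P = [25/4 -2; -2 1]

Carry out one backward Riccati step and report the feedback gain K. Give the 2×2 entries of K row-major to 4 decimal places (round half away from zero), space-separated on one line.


-0.6537 0.7471 -0.4591 0.9533

BᵀP = [5.2500 -1.5000; 18.7500 -6.0000]
S = R + BᵀPB = [1/2 0; 0 3] + [4.5000 15.7500; 15.7500 56.2500] = [5.0000 15.7500; 15.7500 59.2500]
BᵀPA = [-10.5000 18.7500; -37.5000 68.2500]
K = S⁻¹·BᵀPA = [-0.6537 0.7471; -0.4591 0.9533]
A−BK = [0.0311 -0.6070; 0.3268 -2.3735]
AᵀP(A−BK) = [0.9183 -1.9066; -1.9066 5.1790]
P' = Q + AᵀP(A−BK) = [10.1683 -1.1566; -1.1566 7.4290]
tr(P') = 17.5973


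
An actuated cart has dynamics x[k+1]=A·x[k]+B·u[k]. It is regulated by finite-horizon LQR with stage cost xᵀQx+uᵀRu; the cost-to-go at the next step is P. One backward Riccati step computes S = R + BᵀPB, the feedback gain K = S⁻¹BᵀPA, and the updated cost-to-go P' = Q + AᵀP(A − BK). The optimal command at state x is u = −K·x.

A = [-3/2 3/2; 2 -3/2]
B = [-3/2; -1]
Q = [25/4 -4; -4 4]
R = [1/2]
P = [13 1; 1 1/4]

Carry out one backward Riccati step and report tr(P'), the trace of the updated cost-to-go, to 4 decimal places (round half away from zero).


BᵀP = [-20.5000 -1.7500]
S = R + BᵀPB = [1/2] + [32.5000] = [33.0000]
BᵀPA = [27.2500 -28.1250]
K = S⁻¹·BᵀPA = [0.8258 -0.8523]
A−BK = [-0.2614 0.2216; 2.8258 -2.3523]
AᵀP(A−BK) = [1.7481 -1.5256; -1.5256 1.3423]
P' = Q + AᵀP(A−BK) = [7.9981 -5.5256; -5.5256 5.3423]
tr(P') = 13.3404

13.3404


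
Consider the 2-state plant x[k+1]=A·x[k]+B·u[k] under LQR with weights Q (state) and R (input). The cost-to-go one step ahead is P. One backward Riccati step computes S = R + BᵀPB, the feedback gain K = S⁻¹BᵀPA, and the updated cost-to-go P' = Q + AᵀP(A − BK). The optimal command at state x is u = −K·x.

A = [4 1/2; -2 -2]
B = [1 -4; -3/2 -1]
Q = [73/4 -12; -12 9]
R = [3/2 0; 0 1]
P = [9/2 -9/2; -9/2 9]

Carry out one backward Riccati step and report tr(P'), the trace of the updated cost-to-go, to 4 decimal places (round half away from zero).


BᵀP = [11.2500 -18.0000; -13.5000 9.0000]
S = R + BᵀPB = [3/2 0; 0 1] + [38.2500 -27.0000; -27.0000 45.0000] = [39.7500 -27.0000; -27.0000 46.0000]
BᵀPA = [81.0000 41.6250; -72.0000 -24.7500]
K = S⁻¹·BᵀPA = [1.6207 1.1337; -0.6139 0.1274]
A−BK = [-0.0764 -0.1241; -0.1828 -0.1721]
AᵀP(A−BK) = [4.5184 2.8424; 2.8424 2.0877]
P' = Q + AᵀP(A−BK) = [22.7684 -9.1576; -9.1576 11.0877]
tr(P') = 33.8561

33.8561


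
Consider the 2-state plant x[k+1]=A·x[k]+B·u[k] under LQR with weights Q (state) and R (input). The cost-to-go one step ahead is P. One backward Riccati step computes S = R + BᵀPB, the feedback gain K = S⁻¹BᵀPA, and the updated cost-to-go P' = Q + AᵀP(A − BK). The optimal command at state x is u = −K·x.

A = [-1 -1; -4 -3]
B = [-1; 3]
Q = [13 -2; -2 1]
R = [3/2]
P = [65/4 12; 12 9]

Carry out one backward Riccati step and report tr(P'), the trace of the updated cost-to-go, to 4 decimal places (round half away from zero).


BᵀP = [19.7500 15.0000]
S = R + BᵀPB = [3/2] + [25.2500] = [26.7500]
BᵀPA = [-79.7500 -64.7500]
K = S⁻¹·BᵀPA = [-2.9813 -2.4206]
A−BK = [-3.9813 -3.4206; 4.9439 4.2617]
AᵀP(A−BK) = [18.4907 15.2103; 15.2103 12.5187]
P' = Q + AᵀP(A−BK) = [31.4907 13.2103; 13.2103 13.5187]
tr(P') = 45.0093

45.0093


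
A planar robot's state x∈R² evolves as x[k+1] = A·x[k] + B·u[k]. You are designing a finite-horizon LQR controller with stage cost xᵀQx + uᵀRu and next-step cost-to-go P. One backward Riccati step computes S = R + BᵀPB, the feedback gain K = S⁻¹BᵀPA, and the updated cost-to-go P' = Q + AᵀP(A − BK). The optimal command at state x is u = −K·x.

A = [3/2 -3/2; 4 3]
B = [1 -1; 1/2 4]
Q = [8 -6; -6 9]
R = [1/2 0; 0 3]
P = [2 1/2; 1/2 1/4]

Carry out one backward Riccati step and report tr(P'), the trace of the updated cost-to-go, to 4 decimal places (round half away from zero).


BᵀP = [2.2500 0.6250; 0.0000 0.5000]
S = R + BᵀPB = [1/2 0; 0 3] + [2.5625 0.2500; 0.2500 2.0000] = [3.0625 0.2500; 0.2500 5.0000]
BᵀPA = [5.8750 -1.5000; 2.0000 1.5000]
K = S⁻¹·BᵀPA = [1.8934 -0.5164; 0.3053 0.3258]
A−BK = [-0.0881 -0.6578; 1.8320 1.9549]
AᵀP(A−BK) = [2.7654 0.1322; 0.1322 0.9867]
P' = Q + AᵀP(A−BK) = [10.7654 -5.8678; -5.8678 9.9867]
tr(P') = 20.7520

20.7520


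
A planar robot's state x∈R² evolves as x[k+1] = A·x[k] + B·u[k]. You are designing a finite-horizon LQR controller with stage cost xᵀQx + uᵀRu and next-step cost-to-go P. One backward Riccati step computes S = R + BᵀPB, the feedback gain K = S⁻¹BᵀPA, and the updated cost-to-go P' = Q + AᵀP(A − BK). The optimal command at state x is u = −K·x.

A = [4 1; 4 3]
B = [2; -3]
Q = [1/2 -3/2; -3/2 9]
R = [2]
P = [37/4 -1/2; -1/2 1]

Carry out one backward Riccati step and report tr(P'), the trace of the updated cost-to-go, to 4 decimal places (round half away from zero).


95.7130

BᵀP = [20.0000 -4.0000]
S = R + BᵀPB = [2] + [52.0000] = [54.0000]
BᵀPA = [64.0000 8.0000]
K = S⁻¹·BᵀPA = [1.1852 0.1481]
A−BK = [1.6296 0.7037; 7.5556 3.4444]
AᵀP(A−BK) = [72.1481 31.5185; 31.5185 14.0648]
P' = Q + AᵀP(A−BK) = [72.6481 30.0185; 30.0185 23.0648]
tr(P') = 95.7130


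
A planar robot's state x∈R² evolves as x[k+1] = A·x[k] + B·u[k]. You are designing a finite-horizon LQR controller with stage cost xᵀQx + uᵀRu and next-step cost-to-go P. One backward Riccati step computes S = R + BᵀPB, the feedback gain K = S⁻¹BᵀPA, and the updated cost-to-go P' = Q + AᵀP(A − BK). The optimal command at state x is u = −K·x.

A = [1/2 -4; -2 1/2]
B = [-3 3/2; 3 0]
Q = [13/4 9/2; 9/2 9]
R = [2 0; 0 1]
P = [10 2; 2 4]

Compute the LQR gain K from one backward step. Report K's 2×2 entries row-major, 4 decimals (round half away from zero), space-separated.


BᵀP = [-24.0000 6.0000; 15.0000 3.0000]
S = R + BᵀPB = [2 0; 0 1] + [90.0000 -36.0000; -36.0000 22.5000] = [92.0000 -36.0000; -36.0000 23.5000]
BᵀPA = [-24.0000 99.0000; 1.5000 -58.5000]
K = S⁻¹·BᵀPA = [-0.5889 0.2546; -0.8383 -2.0993]
A−BK = [-0.0092 -0.0872; -0.2333 -0.2639]
AᵀP(A−BK) = [1.6236 1.7598; 1.7598 4.9833]
P' = Q + AᵀP(A−BK) = [4.8736 6.2598; 6.2598 13.9833]
tr(P') = 18.8568

-0.5889 0.2546 -0.8383 -2.0993


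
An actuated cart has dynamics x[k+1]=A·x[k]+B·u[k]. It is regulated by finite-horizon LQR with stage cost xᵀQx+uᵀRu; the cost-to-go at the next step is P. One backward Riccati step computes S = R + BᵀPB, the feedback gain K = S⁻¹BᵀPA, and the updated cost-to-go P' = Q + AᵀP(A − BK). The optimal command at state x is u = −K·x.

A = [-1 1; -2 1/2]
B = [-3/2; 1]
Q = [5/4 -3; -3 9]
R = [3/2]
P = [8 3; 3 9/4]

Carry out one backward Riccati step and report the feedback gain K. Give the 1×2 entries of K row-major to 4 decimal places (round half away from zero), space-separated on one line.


BᵀP = [-9.0000 -2.2500]
S = R + BᵀPB = [3/2] + [11.2500] = [12.7500]
BᵀPA = [13.5000 -10.1250]
K = S⁻¹·BᵀPA = [1.0588 -0.7941]
A−BK = [0.5882 -0.1912; -3.0588 1.2941]
AᵀP(A−BK) = [14.7059 -7.0294; -7.0294 3.5221]
P' = Q + AᵀP(A−BK) = [15.9559 -10.0294; -10.0294 12.5221]
tr(P') = 28.4779

1.0588 -0.7941


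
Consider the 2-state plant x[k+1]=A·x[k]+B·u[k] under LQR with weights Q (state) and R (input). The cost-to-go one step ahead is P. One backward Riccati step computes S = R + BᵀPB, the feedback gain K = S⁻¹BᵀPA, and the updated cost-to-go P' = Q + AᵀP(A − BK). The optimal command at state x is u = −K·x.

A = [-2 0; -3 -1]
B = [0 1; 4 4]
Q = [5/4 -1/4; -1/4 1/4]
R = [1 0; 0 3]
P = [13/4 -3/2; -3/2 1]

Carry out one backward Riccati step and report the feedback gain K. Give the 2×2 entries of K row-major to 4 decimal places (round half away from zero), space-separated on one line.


BᵀP = [-6.0000 4.0000; -2.7500 2.5000]
S = R + BᵀPB = [1 0; 0 3] + [16.0000 10.0000; 10.0000 7.2500] = [17.0000 10.0000; 10.0000 10.2500]
BᵀPA = [0.0000 -4.0000; -2.0000 -2.5000]
K = S⁻¹·BᵀPA = [0.2694 -0.2155; -0.4579 -0.0337]
A−BK = [-1.5421 0.0337; -2.2458 -0.0034]
AᵀP(A−BK) = [3.0842 -0.0673; -0.0673 0.0539]
P' = Q + AᵀP(A−BK) = [4.3342 -0.3173; -0.3173 0.3039]
tr(P') = 4.6380

0.2694 -0.2155 -0.4579 -0.0337


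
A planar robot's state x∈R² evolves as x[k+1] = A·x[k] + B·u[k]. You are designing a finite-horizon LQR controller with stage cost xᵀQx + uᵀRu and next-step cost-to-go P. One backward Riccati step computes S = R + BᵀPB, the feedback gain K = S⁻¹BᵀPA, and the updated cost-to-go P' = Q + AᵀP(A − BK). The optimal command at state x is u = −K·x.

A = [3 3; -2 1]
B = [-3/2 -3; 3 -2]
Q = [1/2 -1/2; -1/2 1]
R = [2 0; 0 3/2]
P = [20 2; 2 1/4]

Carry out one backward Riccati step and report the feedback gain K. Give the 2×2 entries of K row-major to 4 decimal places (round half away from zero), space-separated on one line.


-0.4082 -0.2453 -0.7156 -0.8704

BᵀP = [-24.0000 -2.2500; -64.0000 -6.5000]
S = R + BᵀPB = [2 0; 0 3/2] + [29.2500 76.5000; 76.5000 205.0000] = [31.2500 76.5000; 76.5000 206.5000]
BᵀPA = [-67.5000 -74.2500; -179.0000 -198.5000]
K = S⁻¹·BᵀPA = [-0.4082 -0.2453; -0.7156 -0.8704]
A−BK = [0.2409 0.0209; -2.2068 -0.0050]
AᵀP(A−BK) = [1.3530 1.1433; 1.1433 1.2650]
P' = Q + AᵀP(A−BK) = [1.8530 0.6433; 0.6433 2.2650]
tr(P') = 4.1181


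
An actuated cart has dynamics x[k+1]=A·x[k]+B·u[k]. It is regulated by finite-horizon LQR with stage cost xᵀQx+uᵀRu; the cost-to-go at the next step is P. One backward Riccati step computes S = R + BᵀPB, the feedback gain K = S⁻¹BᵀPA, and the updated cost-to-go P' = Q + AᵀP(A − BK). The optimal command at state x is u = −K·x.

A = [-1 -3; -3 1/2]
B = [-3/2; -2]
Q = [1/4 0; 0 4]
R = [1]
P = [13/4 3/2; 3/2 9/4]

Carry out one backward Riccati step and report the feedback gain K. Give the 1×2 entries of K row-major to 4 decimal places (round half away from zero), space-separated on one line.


1.0689 0.7696

BᵀP = [-7.8750 -6.7500]
S = R + BᵀPB = [1] + [25.3125] = [26.3125]
BᵀPA = [28.1250 20.2500]
K = S⁻¹·BᵀPA = [1.0689 0.7696]
A−BK = [0.6033 -1.8456; -0.8622 2.0392]
AᵀP(A−BK) = [2.4376 -2.5199; -2.5199 9.7282]
P' = Q + AᵀP(A−BK) = [2.6876 -2.5199; -2.5199 13.7282]
tr(P') = 16.4158


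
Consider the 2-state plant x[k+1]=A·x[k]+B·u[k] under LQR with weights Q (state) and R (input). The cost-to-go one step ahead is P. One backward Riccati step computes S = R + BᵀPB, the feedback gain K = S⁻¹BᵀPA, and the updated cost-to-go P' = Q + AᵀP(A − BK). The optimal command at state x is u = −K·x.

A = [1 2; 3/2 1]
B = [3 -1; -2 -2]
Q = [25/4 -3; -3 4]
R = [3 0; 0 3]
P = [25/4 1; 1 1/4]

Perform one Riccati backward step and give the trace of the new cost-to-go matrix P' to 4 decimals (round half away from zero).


12.6796

BᵀP = [16.7500 2.5000; -8.2500 -1.5000]
S = R + BᵀPB = [3 0; 0 3] + [45.2500 -21.7500; -21.7500 11.2500] = [48.2500 -21.7500; -21.7500 14.2500]
BᵀPA = [20.5000 36.0000; -10.5000 -18.0000]
K = S⁻¹·BᵀPA = [0.2972 0.5664; -0.2832 -0.3986]
A−BK = [-0.1748 -0.0979; 1.5280 1.3357]
AᵀP(A−BK) = [0.7461 1.0778; 1.0778 1.6836]
P' = Q + AᵀP(A−BK) = [6.9961 -1.9222; -1.9222 5.6836]
tr(P') = 12.6796


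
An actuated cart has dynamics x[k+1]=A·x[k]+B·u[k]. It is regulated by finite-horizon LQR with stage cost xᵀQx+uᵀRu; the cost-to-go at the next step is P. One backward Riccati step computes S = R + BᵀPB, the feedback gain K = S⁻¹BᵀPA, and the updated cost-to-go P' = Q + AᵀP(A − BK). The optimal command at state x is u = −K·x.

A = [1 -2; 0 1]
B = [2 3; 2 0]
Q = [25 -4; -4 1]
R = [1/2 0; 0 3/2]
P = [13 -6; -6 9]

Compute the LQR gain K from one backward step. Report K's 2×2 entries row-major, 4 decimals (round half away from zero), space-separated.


0.0069 0.4695 0.3267 -0.9765

BᵀP = [14.0000 6.0000; 39.0000 -18.0000]
S = R + BᵀPB = [1/2 0; 0 3/2] + [40.0000 42.0000; 42.0000 117.0000] = [40.5000 42.0000; 42.0000 118.5000]
BᵀPA = [14.0000 -22.0000; 39.0000 -96.0000]
K = S⁻¹·BᵀPA = [0.0069 0.4695; 0.3267 -0.9765]
A−BK = [0.0062 -0.0094; -0.0138 0.0610]
AᵀP(A−BK) = [0.1633 -0.4883; -0.4883 1.5822]
P' = Q + AᵀP(A−BK) = [25.1633 -4.4883; -4.4883 2.5822]
tr(P') = 27.7455


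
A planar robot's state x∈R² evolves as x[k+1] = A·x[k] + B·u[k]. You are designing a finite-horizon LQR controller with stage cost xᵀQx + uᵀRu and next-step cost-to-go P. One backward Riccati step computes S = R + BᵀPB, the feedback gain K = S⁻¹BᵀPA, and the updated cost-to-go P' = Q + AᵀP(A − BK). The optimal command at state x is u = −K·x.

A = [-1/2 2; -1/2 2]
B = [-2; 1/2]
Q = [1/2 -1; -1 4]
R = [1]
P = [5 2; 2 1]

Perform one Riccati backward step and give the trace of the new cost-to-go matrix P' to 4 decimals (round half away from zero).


BᵀP = [-9.0000 -3.5000]
S = R + BᵀPB = [1] + [16.2500] = [17.2500]
BᵀPA = [6.2500 -25.0000]
K = S⁻¹·BᵀPA = [0.3623 -1.4493]
A−BK = [0.2246 -0.8986; -0.6812 2.7246]
AᵀP(A−BK) = [0.2355 -0.9420; -0.9420 3.7681]
P' = Q + AᵀP(A−BK) = [0.7355 -1.9420; -1.9420 7.7681]
tr(P') = 8.5036

8.5036


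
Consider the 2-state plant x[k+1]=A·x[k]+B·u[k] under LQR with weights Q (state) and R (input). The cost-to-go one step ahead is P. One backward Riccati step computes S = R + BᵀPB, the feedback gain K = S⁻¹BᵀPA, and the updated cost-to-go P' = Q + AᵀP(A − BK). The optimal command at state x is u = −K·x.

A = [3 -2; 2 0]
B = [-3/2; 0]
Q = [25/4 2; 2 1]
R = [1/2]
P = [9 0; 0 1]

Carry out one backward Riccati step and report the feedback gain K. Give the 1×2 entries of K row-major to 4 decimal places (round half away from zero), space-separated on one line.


-1.9518 1.3012

BᵀP = [-13.5000 0.0000]
S = R + BᵀPB = [1/2] + [20.2500] = [20.7500]
BᵀPA = [-40.5000 27.0000]
K = S⁻¹·BᵀPA = [-1.9518 1.3012]
A−BK = [0.0723 -0.0482; 2.0000 0.0000]
AᵀP(A−BK) = [5.9518 -1.3012; -1.3012 0.8675]
P' = Q + AᵀP(A−BK) = [12.2018 0.6988; 0.6988 1.8675]
tr(P') = 14.0693


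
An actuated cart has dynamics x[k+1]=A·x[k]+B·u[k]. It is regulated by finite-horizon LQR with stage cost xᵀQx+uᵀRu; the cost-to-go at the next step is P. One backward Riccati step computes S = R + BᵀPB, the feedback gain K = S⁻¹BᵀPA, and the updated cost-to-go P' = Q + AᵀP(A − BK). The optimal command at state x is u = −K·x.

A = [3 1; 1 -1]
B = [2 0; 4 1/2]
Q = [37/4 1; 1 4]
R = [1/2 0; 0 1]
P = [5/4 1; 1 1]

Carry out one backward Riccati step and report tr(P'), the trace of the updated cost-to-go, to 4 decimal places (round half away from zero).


14.4002

BᵀP = [6.5000 6.0000; 0.5000 0.5000]
S = R + BᵀPB = [1/2 0; 0 1] + [37.0000 3.0000; 3.0000 0.2500] = [37.5000 3.0000; 3.0000 1.2500]
BᵀPA = [25.5000 0.5000; 2.0000 0.0000]
K = S⁻¹·BᵀPA = [0.6832 0.0165; -0.0396 -0.0396]
A−BK = [1.6337 0.9670; -1.7129 -1.0462]
AᵀP(A−BK) = [0.9084 0.4084; 0.4084 0.2417]
P' = Q + AᵀP(A−BK) = [10.1584 1.4084; 1.4084 4.2417]
tr(P') = 14.4002


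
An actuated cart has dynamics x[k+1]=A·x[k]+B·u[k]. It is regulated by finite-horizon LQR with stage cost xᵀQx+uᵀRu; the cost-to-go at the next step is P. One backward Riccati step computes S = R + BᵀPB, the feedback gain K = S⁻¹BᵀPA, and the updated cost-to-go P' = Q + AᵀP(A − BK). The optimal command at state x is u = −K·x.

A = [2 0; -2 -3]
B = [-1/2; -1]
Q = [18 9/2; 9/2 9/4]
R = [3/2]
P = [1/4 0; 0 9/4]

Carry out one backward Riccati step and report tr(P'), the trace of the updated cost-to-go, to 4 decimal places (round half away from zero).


33.8115

BᵀP = [-0.1250 -2.2500]
S = R + BᵀPB = [3/2] + [2.3125] = [3.8125]
BᵀPA = [4.2500 6.7500]
K = S⁻¹·BᵀPA = [1.1148 1.7705]
A−BK = [2.5574 0.8852; -0.8852 -1.2295]
AᵀP(A−BK) = [5.2623 5.9754; 5.9754 8.2992]
P' = Q + AᵀP(A−BK) = [23.2623 10.4754; 10.4754 10.5492]
tr(P') = 33.8115


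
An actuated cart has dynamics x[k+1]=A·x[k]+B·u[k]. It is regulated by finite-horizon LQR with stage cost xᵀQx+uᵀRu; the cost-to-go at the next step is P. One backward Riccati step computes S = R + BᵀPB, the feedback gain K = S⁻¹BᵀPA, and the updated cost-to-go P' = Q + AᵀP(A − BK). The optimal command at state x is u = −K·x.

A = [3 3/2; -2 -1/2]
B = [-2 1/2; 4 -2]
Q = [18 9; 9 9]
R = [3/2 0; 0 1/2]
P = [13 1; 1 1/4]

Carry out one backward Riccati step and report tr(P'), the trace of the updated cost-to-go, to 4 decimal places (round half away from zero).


36.3700

BᵀP = [-22.0000 -1.0000; 4.5000 0.0000]
S = R + BᵀPB = [3/2 0; 0 1/2] + [40.0000 -9.0000; -9.0000 2.2500] = [41.5000 -9.0000; -9.0000 2.7500]
BᵀPA = [-64.0000 -32.5000; 13.5000 6.7500]
K = S⁻¹·BᵀPA = [-1.6453 -0.8642; -0.4755 -0.3736]
A−BK = [-0.0528 -0.0415; 3.6302 2.2094]
AᵀP(A−BK) = [7.1208 3.9877; 3.9877 2.2493]
P' = Q + AᵀP(A−BK) = [25.1208 12.9877; 12.9877 11.2493]
tr(P') = 36.3700


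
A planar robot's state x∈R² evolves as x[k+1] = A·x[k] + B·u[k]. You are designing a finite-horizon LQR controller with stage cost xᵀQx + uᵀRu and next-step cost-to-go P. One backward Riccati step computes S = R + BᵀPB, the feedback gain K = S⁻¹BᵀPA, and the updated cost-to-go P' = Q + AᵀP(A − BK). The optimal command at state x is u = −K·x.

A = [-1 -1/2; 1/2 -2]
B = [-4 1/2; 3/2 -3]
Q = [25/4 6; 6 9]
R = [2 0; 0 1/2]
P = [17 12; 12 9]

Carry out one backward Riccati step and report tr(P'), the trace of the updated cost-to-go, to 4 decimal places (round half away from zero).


BᵀP = [-50.0000 -34.5000; -27.5000 -21.0000]
S = R + BᵀPB = [2 0; 0 1/2] + [148.2500 78.5000; 78.5000 49.2500] = [150.2500 78.5000; 78.5000 49.7500]
BᵀPA = [32.7500 94.0000; 17.0000 55.7500]
K = S⁻¹·BᵀPA = [0.2246 0.2286; -0.0127 0.7598]
A−BK = [-0.0953 0.0346; 0.1251 -0.0634]
AᵀP(A−BK) = [0.1101 0.0949; 0.0949 0.3971]
P' = Q + AᵀP(A−BK) = [6.3601 6.0949; 6.0949 9.3971]
tr(P') = 15.7572

15.7572


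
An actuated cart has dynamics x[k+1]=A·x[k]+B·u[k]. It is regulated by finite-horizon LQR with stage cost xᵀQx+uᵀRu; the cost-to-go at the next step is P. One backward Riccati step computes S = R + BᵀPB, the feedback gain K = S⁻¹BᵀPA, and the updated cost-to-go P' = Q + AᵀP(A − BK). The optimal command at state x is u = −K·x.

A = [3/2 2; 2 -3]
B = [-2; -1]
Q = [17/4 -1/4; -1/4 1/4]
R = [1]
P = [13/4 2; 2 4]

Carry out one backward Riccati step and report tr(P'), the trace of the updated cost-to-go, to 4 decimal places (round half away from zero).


31.1370

BᵀP = [-8.5000 -8.0000]
S = R + BᵀPB = [1] + [25.0000] = [26.0000]
BᵀPA = [-28.7500 7.0000]
K = S⁻¹·BᵀPA = [-1.1058 0.2692]
A−BK = [-0.7115 2.5385; 0.8942 -2.7308]
AᵀP(A−BK) = [3.5216 -7.5096; -7.5096 23.1154]
P' = Q + AᵀP(A−BK) = [7.7716 -7.7596; -7.7596 23.3654]
tr(P') = 31.1370


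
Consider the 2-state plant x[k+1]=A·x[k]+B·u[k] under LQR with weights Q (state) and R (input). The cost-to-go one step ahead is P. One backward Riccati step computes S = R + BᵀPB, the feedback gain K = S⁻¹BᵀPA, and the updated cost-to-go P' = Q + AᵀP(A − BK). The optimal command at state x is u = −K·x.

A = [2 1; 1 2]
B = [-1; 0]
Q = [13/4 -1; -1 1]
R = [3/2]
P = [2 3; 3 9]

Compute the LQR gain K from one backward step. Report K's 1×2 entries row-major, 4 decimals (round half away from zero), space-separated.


-2.0000 -2.2857

BᵀP = [-2.0000 -3.0000]
S = R + BᵀPB = [3/2] + [2.0000] = [3.5000]
BᵀPA = [-7.0000 -8.0000]
K = S⁻¹·BᵀPA = [-2.0000 -2.2857]
A−BK = [0.0000 -1.2857; 1.0000 2.0000]
AᵀP(A−BK) = [15.0000 21.0000; 21.0000 31.7143]
P' = Q + AᵀP(A−BK) = [18.2500 20.0000; 20.0000 32.7143]
tr(P') = 50.9643


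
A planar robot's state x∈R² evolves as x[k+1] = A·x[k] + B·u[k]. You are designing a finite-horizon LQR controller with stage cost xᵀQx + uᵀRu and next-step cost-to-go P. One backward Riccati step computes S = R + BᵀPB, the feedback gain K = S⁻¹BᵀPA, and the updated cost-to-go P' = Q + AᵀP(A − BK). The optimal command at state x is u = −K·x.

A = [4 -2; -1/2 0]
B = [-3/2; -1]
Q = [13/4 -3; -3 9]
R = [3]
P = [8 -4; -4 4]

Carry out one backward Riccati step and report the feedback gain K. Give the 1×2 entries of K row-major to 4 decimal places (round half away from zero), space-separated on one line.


-2.5385 1.2308

BᵀP = [-8.0000 2.0000]
S = R + BᵀPB = [3] + [10.0000] = [13.0000]
BᵀPA = [-33.0000 16.0000]
K = S⁻¹·BᵀPA = [-2.5385 1.2308]
A−BK = [0.1923 -0.1538; -3.0385 1.2308]
AᵀP(A−BK) = [61.2308 -27.3846; -27.3846 12.3077]
P' = Q + AᵀP(A−BK) = [64.4808 -30.3846; -30.3846 21.3077]
tr(P') = 85.7885


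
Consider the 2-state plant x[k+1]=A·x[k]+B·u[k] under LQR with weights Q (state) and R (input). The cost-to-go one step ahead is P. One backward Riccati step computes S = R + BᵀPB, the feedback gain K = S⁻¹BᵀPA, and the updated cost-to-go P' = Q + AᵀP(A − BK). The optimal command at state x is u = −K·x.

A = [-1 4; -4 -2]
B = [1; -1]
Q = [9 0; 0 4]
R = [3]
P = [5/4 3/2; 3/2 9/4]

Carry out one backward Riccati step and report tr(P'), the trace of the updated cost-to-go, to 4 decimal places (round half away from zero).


64.1607

BᵀP = [-0.2500 -0.7500]
S = R + BᵀPB = [3] + [0.5000] = [3.5000]
BᵀPA = [3.2500 0.5000]
K = S⁻¹·BᵀPA = [0.9286 0.1429]
A−BK = [-1.9286 3.8571; -3.0714 -1.8571]
AᵀP(A−BK) = [46.2321 -8.4643; -8.4643 4.9286]
P' = Q + AᵀP(A−BK) = [55.2321 -8.4643; -8.4643 8.9286]
tr(P') = 64.1607


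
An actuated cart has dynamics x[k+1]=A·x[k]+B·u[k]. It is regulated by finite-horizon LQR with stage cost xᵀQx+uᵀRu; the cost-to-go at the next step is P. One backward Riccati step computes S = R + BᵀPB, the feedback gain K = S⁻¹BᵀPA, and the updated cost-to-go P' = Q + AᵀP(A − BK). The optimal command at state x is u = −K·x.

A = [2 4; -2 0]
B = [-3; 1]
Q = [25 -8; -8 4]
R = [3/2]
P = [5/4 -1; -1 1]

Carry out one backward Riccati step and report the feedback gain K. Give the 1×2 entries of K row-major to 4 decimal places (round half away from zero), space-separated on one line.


-0.8861 -0.9620

BᵀP = [-4.7500 4.0000]
S = R + BᵀPB = [3/2] + [18.2500] = [19.7500]
BᵀPA = [-17.5000 -19.0000]
K = S⁻¹·BᵀPA = [-0.8861 -0.9620]
A−BK = [-0.6582 1.1139; -1.1139 0.9620]
AᵀP(A−BK) = [1.4937 1.1646; 1.1646 1.7215]
P' = Q + AᵀP(A−BK) = [26.4937 -6.8354; -6.8354 5.7215]
tr(P') = 32.2152


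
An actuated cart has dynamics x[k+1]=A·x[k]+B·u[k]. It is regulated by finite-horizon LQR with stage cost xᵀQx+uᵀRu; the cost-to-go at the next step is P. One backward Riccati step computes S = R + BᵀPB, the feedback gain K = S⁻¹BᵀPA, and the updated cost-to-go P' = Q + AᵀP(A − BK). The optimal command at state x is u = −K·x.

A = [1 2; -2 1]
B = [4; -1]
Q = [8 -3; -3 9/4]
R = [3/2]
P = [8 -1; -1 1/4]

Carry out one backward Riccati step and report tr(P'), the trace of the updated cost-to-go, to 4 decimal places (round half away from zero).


11.3162

BᵀP = [33.0000 -4.2500]
S = R + BᵀPB = [3/2] + [136.2500] = [137.7500]
BᵀPA = [41.5000 61.7500]
K = S⁻¹·BᵀPA = [0.3013 0.4483]
A−BK = [-0.2051 0.2069; -1.6987 1.4483]
AᵀP(A−BK) = [0.4973 -0.1034; -0.1034 0.5690]
P' = Q + AᵀP(A−BK) = [8.4973 -3.1034; -3.1034 2.8190]
tr(P') = 11.3162


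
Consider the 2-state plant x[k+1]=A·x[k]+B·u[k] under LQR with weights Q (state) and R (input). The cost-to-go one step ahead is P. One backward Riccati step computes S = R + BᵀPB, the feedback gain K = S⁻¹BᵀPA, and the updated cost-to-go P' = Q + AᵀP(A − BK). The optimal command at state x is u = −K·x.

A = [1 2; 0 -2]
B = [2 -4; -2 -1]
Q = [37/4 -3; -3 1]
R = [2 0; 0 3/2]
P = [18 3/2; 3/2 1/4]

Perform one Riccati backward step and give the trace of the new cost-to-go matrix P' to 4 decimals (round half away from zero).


11.0163

BᵀP = [33.0000 2.5000; -73.5000 -6.2500]
S = R + BᵀPB = [2 0; 0 3/2] + [61.0000 -134.5000; -134.5000 300.2500] = [63.0000 -134.5000; -134.5000 301.7500]
BᵀPA = [33.0000 61.0000; -73.5000 -134.5000]
K = S⁻¹·BᵀPA = [0.0783 0.3440; -0.2087 -0.2924]
A−BK = [0.0087 0.1424; -0.0522 -1.6043]
AᵀP(A−BK) = [0.0783 0.1565; 0.1565 0.6880]
P' = Q + AᵀP(A−BK) = [9.3283 -2.8435; -2.8435 1.6880]
tr(P') = 11.0163


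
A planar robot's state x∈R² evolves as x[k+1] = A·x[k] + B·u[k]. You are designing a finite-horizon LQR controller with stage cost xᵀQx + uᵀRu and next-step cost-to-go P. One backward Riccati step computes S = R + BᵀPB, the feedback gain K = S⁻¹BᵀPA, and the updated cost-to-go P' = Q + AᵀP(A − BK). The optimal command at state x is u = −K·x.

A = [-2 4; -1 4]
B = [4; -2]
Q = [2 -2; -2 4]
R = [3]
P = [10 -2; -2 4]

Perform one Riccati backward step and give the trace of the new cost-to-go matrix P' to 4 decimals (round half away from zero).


BᵀP = [44.0000 -16.0000]
S = R + BᵀPB = [3] + [208.0000] = [211.0000]
BᵀPA = [-72.0000 112.0000]
K = S⁻¹·BᵀPA = [-0.3412 0.5308]
A−BK = [-0.6351 1.8768; -1.6825 5.0616]
AᵀP(A−BK) = [11.4313 -33.7820; -33.7820 100.5498]
P' = Q + AᵀP(A−BK) = [13.4313 -35.7820; -35.7820 104.5498]
tr(P') = 117.9810

117.9810


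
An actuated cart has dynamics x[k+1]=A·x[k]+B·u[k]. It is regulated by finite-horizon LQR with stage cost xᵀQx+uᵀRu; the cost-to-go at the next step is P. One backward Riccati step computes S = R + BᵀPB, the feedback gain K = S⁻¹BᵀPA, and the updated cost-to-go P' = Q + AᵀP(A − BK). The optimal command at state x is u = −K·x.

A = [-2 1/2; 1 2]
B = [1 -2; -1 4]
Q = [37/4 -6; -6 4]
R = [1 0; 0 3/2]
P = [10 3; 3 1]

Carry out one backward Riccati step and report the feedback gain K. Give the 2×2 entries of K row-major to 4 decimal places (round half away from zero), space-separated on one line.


-1.4286 1.1071 0.5714 -0.1429

BᵀP = [7.0000 2.0000; -8.0000 -2.0000]
S = R + BᵀPB = [1 0; 0 3/2] + [5.0000 -6.0000; -6.0000 8.0000] = [6.0000 -6.0000; -6.0000 9.5000]
BᵀPA = [-12.0000 7.5000; 14.0000 -8.0000]
K = S⁻¹·BᵀPA = [-1.4286 1.1071; 0.5714 -0.1429]
A−BK = [0.5714 -0.8929; -2.7143 3.6786]
AᵀP(A−BK) = [3.8571 -3.2143; -3.2143 3.0536]
P' = Q + AᵀP(A−BK) = [13.1071 -9.2143; -9.2143 7.0536]
tr(P') = 20.1607


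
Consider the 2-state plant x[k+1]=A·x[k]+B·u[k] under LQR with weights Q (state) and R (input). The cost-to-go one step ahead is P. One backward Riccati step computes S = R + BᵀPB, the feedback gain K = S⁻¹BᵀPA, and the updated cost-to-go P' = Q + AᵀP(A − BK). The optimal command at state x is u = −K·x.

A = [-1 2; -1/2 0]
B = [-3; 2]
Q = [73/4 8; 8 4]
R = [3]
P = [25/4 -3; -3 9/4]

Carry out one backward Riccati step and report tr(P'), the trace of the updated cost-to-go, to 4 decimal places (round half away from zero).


BᵀP = [-24.7500 13.5000]
S = R + BᵀPB = [3] + [101.2500] = [104.2500]
BᵀPA = [18.0000 -49.5000]
K = S⁻¹·BᵀPA = [0.1727 -0.4748]
A−BK = [-0.4820 0.5755; -0.8453 0.9496]
AᵀP(A−BK) = [0.7046 -0.9532; -0.9532 1.4964]
P' = Q + AᵀP(A−BK) = [18.9546 7.0468; 7.0468 5.4964]
tr(P') = 24.4510

24.4510


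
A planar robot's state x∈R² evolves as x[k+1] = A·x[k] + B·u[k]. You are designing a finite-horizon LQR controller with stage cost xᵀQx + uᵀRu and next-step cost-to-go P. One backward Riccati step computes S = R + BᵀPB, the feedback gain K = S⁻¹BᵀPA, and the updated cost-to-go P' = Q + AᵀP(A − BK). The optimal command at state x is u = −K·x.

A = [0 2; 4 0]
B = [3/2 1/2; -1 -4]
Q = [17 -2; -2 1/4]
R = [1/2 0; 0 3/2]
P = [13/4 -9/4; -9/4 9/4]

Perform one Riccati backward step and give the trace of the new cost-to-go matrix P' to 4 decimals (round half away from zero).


BᵀP = [7.1250 -5.6250; 10.6250 -10.1250]
S = R + BᵀPB = [1/2 0; 0 3/2] + [16.3125 26.0625; 26.0625 45.8125] = [16.8125 26.0625; 26.0625 47.3125]
BᵀPA = [-22.5000 14.2500; -40.5000 21.2500]
K = S⁻¹·BᵀPA = [-0.0775 1.0360; -0.8133 -0.1216]
A−BK = [0.5229 0.5067; 0.6692 0.5498]
AᵀP(A−BK) = [1.3168 0.3873; 0.3873 0.8198]
P' = Q + AᵀP(A−BK) = [18.3168 -1.6127; -1.6127 1.0698]
tr(P') = 19.3866

19.3866


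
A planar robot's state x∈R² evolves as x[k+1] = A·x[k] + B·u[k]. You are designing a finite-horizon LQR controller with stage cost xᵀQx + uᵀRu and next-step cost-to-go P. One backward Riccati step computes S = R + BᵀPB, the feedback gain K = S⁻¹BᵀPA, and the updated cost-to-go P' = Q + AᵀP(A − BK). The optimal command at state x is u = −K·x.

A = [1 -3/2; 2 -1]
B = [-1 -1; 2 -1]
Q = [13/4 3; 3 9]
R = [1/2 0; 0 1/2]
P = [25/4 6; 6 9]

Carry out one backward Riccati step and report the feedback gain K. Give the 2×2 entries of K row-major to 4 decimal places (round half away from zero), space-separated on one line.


0.3685 0.0977 -1.2868 1.2652

BᵀP = [5.7500 12.0000; -12.2500 -15.0000]
S = R + BᵀPB = [1/2 0; 0 1/2] + [18.2500 -17.7500; -17.7500 27.2500] = [18.7500 -17.7500; -17.7500 27.7500]
BᵀPA = [29.7500 -20.6250; -42.2500 33.3750]
K = S⁻¹·BᵀPA = [0.3685 0.0977; -1.2868 1.2652]
A−BK = [0.0816 -0.1370; -0.0238 0.0697]
AᵀP(A−BK) = [0.9193 -0.8272; -0.8272 0.8516]
P' = Q + AᵀP(A−BK) = [4.1693 2.1728; 2.1728 9.8516]
tr(P') = 14.0209


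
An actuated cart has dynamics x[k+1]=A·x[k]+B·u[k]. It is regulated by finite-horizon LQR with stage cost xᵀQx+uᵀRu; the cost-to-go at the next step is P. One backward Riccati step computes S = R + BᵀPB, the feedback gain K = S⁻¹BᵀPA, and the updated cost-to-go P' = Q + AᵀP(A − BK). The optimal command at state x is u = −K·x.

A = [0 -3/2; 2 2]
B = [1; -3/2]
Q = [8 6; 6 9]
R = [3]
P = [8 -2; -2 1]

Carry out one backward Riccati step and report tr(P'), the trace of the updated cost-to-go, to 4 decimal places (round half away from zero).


23.7662

BᵀP = [11.0000 -3.5000]
S = R + BᵀPB = [3] + [16.2500] = [19.2500]
BᵀPA = [-7.0000 -23.5000]
K = S⁻¹·BᵀPA = [-0.3636 -1.2208]
A−BK = [0.3636 -0.2792; 1.4545 0.1688]
AᵀP(A−BK) = [1.4545 1.4545; 1.4545 5.3117]
P' = Q + AᵀP(A−BK) = [9.4545 7.4545; 7.4545 14.3117]
tr(P') = 23.7662


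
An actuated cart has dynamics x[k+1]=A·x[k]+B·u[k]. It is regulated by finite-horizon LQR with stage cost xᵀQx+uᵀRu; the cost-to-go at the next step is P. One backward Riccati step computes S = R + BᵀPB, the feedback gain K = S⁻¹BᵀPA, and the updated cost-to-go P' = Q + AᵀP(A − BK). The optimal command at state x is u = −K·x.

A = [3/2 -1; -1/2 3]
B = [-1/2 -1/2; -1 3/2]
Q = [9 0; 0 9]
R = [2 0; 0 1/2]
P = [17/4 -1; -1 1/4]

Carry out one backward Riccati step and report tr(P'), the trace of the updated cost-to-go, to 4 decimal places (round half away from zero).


BᵀP = [-1.1250 0.2500; -3.6250 0.8750]
S = R + BᵀPB = [2 0; 0 1/2] + [0.3125 0.9375; 0.9375 3.1250] = [2.3125 0.9375; 0.9375 3.6250]
BᵀPA = [-1.8125 1.8750; -5.8750 6.2500]
K = S⁻¹·BᵀPA = [-0.1416 0.1249; -1.5841 1.6918]
A−BK = [0.6372 -0.0916; 1.7345 0.5872]
AᵀP(A−BK) = [1.5619 -1.5841; -1.5841 1.6918]
P' = Q + AᵀP(A−BK) = [10.5619 -1.5841; -1.5841 10.6918]
tr(P') = 21.2538

21.2538
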